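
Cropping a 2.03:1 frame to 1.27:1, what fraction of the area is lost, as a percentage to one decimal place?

37.4%

1.27:1 is narrower than 2.03:1, so the crop keeps the full height and trims the width.
Fraction kept = (1.270)/(2.030) ≈ 62.56%, so 37.44% is lost.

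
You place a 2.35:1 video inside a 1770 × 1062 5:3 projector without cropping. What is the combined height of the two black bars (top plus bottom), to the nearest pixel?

2.35:1 is wider than 5:3, so it spans the full width.
The video is 1770 / 2.350 ≈ 753.19 px tall.
1062 − 753.19 = 308.81 px of bars.

309 px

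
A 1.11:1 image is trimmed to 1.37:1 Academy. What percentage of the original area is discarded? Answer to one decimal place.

1.37:1 Academy is wider than 1.11:1, so the crop keeps the full width and trims the height.
(1.110)/(1.370) ≈ 0.810 of the area survives, leaving 18.98% discarded.

19.0%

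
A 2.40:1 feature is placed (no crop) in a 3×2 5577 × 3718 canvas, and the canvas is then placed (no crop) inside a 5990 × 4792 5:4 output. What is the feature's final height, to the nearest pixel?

First fit — 2.40:1 into 5577×3718 spans the width: 5577.00 × 2323.75.
Second fit — the 3×2 canvas into 5990×4792 spans the width: 5990.00 × 3993.33 (×1.0741 from 5577×3718).
The feature scales with it: height 2323.75 × 1.0741 ≈ 2495.83.

2496 px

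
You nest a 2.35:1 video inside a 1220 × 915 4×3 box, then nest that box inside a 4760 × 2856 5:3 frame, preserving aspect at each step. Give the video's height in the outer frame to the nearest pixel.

First fit — 2.35:1 into 1220×915 spans the width: 1220.00 × 519.15.
4×3 in 4760×2856: fills the height, so the intermediate becomes 3808.00 × 2856.00 — a scale of ×3.1213.
The video scales with it: height 519.15 × 3.1213 ≈ 1620.43.

1620 px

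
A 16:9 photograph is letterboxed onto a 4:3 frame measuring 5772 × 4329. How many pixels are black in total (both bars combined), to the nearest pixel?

6246747 pixels

Since 1.778 > 1.333, the photograph is width-limited.
That makes the image 3246.7500 px tall (5772 × 9/16).
4329 − 3246.7500 = 1082.2500 px of bars.
That's 1082.2500 × 5772 ≈ 6246747 black pixels.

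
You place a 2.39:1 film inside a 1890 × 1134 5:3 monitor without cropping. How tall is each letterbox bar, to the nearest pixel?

172 px

2.39:1 is wider than 5:3, so it spans the full width.
That makes the image 790.79 px tall (1890 / 2.390).
Leftover height: 1134 − 790.79 = 343.21 px → 171.60 each side.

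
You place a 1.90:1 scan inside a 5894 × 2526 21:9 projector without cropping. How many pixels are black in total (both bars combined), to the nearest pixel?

1.90:1 is narrower than 21:9, so it spans the full height.
Content width = 2526 × 1.900 ≈ 4799.4000 px.
Black = 5894 − 4799.4000 = 1094.6000 px.
That's 1094.6000 × 2526 ≈ 2764960 black pixels.

2764960 pixels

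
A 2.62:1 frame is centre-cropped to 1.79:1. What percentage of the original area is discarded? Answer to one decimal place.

31.7%

The height stays; only width is cut (since 1.79:1 is narrower than 2.62:1).
Fraction kept = (1.790)/(2.620) ≈ 68.32%, so 31.68% is lost.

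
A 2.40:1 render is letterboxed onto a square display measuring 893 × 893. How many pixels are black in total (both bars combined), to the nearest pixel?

465179 pixels

Since 2.400 > 1.000, the render is width-limited.
That makes the image 372.0833 px tall (893 / 2.400).
Leftover height: 893 − 372.0833 = 520.9167 px.
That's 520.9167 × 893 ≈ 465179 black pixels.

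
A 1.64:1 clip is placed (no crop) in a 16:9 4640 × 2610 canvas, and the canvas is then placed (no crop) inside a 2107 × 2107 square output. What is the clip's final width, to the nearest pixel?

First fit — 1.64:1 into 4640×2610 spans the height: 4280.40 × 2610.00.
The 16:9 canvas is width-limited in 2107×2107, giving 2107.00 × 1185.19; scale factor 0.4541.
The clip scales with it: width 4280.40 × 0.4541 ≈ 1943.71.

1944 px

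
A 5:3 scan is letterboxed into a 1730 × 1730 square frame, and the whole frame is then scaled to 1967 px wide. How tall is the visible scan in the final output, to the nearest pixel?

1180 px

Fitted into 1730×1730, the scan spans the width; its height is 1730 × 3/5 ≈ 1038.00 px.
Scaling 1730 → 1967 is ×1.1370, so the height becomes 1038.00 × 1.1370 ≈ 1180.20 px.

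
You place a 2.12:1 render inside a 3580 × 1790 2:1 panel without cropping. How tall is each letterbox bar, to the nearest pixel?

51 px

2.12:1 is wider than 2:1, so it spans the full width.
That makes the image 1688.68 px tall (3580 / 2.120).
Black = 1790 − 1688.68 = 101.32 px, or 50.66 per bar.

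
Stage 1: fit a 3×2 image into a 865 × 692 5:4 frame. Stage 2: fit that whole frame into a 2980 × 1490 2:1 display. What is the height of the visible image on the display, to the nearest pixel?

1242 px

Inside the 865×692 canvas the image is width-limited at 865.00 × 576.67.
5:4 in 2980×1490: fills the height, so the intermediate becomes 1862.50 × 1490.00 — a scale of ×2.1532.
So the image's height is 576.67 × 2.1532 ≈ 1241.67.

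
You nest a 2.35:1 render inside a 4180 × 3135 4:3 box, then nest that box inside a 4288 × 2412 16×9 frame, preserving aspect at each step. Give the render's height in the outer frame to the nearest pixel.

First fit — 2.35:1 into 4180×3135 spans the width: 4180.00 × 1778.72.
4:3 in 4288×2412: fills the height, so the intermediate becomes 3216.00 × 2412.00 — a scale of ×0.7694.
The render scales with it: height 1778.72 × 0.7694 ≈ 1368.51.

1369 px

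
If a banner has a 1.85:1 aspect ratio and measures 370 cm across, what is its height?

200 cm

370 / 1.850 = 200.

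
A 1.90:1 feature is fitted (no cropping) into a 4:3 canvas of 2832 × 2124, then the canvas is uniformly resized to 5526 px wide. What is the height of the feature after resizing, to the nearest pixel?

2908 px

In the 2832×2124 frame the feature fills the width: height = 2832 / 1.900 ≈ 1490.53 px.
Resizing to 5526 px wide multiplies everything by 1.9513: 1490.53 → 2908.42 px.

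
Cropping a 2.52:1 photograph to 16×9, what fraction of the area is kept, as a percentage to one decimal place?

70.5%

The height stays; only width is cut (since 16×9 is narrower than 2.52:1).
(1.778)/(2.520) ≈ 0.705 of the area survives.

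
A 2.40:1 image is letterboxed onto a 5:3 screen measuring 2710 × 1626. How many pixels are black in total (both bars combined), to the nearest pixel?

2.40:1 is wider than 5:3, so it spans the full width.
That makes the image 1129.1667 px tall (2710 / 2.400).
Black = 1626 − 1129.1667 = 496.8333 px.
Across the 2710-px span: 496.8333 × 2710 ≈ 1346418 px.

1346418 pixels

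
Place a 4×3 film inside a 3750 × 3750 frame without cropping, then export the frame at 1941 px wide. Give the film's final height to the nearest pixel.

1456 px

Fitted into 3750×3750, the film spans the width; its height is 3750 × 3/4 ≈ 2812.50 px.
Resizing to 1941 px wide multiplies everything by 0.5176: 2812.50 → 1455.75 px.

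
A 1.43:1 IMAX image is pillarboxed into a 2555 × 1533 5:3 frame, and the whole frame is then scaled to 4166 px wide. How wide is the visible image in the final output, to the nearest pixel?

3574 px

In the 2555×1533 frame the image fills the height: width = 1533 × 1.430 ≈ 2192.19 px.
Resizing to 4166 px wide multiplies everything by 1.6305: 2192.19 → 3574.43 px.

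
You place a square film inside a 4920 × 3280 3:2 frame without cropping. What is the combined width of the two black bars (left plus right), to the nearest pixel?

Since 1.000 < 1.500, the film is height-limited.
That makes the image 3280.00 px wide (3280 × 1/1).
Leftover width: 4920 − 3280.00 = 1640.00 px.

1640 px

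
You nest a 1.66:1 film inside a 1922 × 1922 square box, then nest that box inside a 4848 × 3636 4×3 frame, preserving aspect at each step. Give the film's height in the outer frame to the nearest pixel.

First fit — 1.66:1 into 1922×1922 spans the width: 1922.00 × 1157.83.
The square canvas is height-limited in 4848×3636, giving 3636.00 × 3636.00; scale factor 1.8918.
The film scales with it: height 1157.83 × 1.8918 ≈ 2190.36.

2190 px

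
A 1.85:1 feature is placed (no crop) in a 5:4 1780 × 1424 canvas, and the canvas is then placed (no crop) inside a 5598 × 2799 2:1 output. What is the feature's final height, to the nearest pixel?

First fit — 1.85:1 into 1780×1424 spans the width: 1780.00 × 962.16.
The 5:4 canvas is height-limited in 5598×2799, giving 3498.75 × 2799.00; scale factor 1.9656.
So the feature's height is 962.16 × 1.9656 ≈ 1891.22.

1891 px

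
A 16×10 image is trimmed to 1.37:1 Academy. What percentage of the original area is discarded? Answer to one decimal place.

Going from 16×10 to 1.37:1 Academy means cutting width while keeping height.
Fraction kept = (1.370)/(1.600) ≈ 85.62%, so 14.38% is lost.

14.4%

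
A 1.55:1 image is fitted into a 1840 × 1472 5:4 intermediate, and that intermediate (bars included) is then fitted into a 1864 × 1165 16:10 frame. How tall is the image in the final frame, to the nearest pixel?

First fit — 1.55:1 into 1840×1472 spans the width: 1840.00 × 1187.10.
Second fit — the 5:4 canvas into 1864×1165 spans the height: 1456.25 × 1165.00 (×0.7914 from 1840×1472).
So the image's height is 1187.10 × 0.7914 ≈ 939.52.

940 px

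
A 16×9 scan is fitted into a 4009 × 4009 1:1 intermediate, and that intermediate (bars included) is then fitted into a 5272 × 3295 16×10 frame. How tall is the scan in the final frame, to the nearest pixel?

Inside the 4009×4009 canvas the scan is width-limited at 4009.00 × 2255.06.
Second fit — the 1:1 canvas into 5272×3295 spans the height: 3295.00 × 3295.00 (×0.8219 from 4009×4009).
Applying the same ×0.8219: 2255.06 → 1853.44.

1853 px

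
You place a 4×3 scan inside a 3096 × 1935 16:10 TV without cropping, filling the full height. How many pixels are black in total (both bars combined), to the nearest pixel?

The scan is 1935 × 4/3 ≈ 2580.0000 px wide.
3096 − 2580.0000 = 516.0000 px of bars.
That's 516.0000 × 1935 ≈ 998460 black pixels.

998460 pixels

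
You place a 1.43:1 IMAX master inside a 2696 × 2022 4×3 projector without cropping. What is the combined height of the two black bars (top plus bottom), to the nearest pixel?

137 px

1.43:1 IMAX (1.430) > 4×3 (1.333), so the master fills the width.
Content height = 2696 / 1.430 ≈ 1885.31 px.
2022 − 1885.31 = 136.69 px of bars.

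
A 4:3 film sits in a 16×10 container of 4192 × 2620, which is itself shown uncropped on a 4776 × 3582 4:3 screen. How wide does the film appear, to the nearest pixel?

3980 px

First fit — 4:3 into 4192×2620 spans the height: 3493.33 × 2620.00.
Second fit — the 16×10 canvas into 4776×3582 spans the width: 4776.00 × 2985.00 (×1.1393 from 4192×2620).
The film scales with it: width 3493.33 × 1.1393 ≈ 3980.00.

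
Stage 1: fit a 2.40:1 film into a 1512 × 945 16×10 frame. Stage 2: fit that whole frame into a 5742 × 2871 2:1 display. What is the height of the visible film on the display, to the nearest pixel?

Inside the 1512×945 canvas the film is width-limited at 1512.00 × 630.00.
Second fit — the 16×10 canvas into 5742×2871 spans the height: 4593.60 × 2871.00 (×3.0381 from 1512×945).
Applying the same ×3.0381: 630.00 → 1914.00.

1914 px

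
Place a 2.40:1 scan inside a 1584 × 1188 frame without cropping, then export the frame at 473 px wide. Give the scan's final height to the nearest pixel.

At 1584×1188 the scan is width-limited, so height = 1584 / 2.400 ≈ 660.00 px.
The frame scales by 473/1584 = 0.2986; 660.00 × 0.2986 ≈ 197.08 px.

197 px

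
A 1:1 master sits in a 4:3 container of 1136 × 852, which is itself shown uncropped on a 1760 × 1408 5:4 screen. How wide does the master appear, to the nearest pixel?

Inside the 1136×852 canvas the master is height-limited at 852.00 × 852.00.
Second fit — the 4:3 canvas into 1760×1408 spans the width: 1760.00 × 1320.00 (×1.5493 from 1136×852).
Applying the same ×1.5493: 852.00 → 1320.00.

1320 px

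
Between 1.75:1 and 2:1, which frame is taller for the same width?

1.75 and 2; 2 > 1.75. The smaller width-to-height ratio is the taller frame.

1.75:1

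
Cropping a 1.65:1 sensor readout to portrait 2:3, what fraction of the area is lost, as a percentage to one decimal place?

59.6%

Going from 1.65:1 to portrait 2:3 means cutting width while keeping height.
Fraction kept = (0.667)/(1.650) ≈ 40.40%, so 59.60% is lost.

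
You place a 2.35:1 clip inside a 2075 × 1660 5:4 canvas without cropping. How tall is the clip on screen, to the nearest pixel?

2.35:1 is wider than 5:4, so it spans the full width.
Content height = 2075 / 2.350 ≈ 882.98 px.

883 px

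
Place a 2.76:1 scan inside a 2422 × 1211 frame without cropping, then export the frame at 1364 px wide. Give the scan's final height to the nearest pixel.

494 px

At 2422×1211 the scan is width-limited, so height = 2422 / 2.760 ≈ 877.54 px.
The frame scales by 1364/2422 = 0.5632; 877.54 × 0.5632 ≈ 494.20 px.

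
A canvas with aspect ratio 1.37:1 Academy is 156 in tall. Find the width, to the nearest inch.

214 in

156 × 1.370 = 213.72.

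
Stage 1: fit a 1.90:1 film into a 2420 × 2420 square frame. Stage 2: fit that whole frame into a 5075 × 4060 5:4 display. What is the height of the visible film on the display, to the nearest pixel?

2137 px

First fit — 1.90:1 into 2420×2420 spans the width: 2420.00 × 1273.68.
Second fit — the square canvas into 5075×4060 spans the height: 4060.00 × 4060.00 (×1.6777 from 2420×2420).
The film scales with it: height 1273.68 × 1.6777 ≈ 2136.84.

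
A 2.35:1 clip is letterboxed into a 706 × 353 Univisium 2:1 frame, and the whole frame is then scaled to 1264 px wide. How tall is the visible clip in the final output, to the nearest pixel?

At 706×353 the clip is width-limited, so height = 706 / 2.350 ≈ 300.43 px.
Resizing to 1264 px wide multiplies everything by 1.7904: 300.43 → 537.87 px.

538 px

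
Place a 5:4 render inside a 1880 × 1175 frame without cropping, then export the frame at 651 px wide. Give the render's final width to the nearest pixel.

509 px

In the 1880×1175 frame the render fills the height: width = 1175 × 5/4 ≈ 1468.75 px.
Resizing to 651 px wide multiplies everything by 0.3463: 1468.75 → 508.59 px.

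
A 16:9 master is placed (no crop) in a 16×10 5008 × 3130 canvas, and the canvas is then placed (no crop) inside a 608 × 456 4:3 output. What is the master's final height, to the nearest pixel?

342 px

Inside the 5008×3130 canvas the master is width-limited at 5008.00 × 2817.00.
The 16×10 canvas is width-limited in 608×456, giving 608.00 × 380.00; scale factor 0.1214.
So the master's height is 2817.00 × 0.1214 ≈ 342.00.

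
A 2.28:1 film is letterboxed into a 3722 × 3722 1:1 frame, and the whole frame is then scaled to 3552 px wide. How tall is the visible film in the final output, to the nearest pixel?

In the 3722×3722 frame the film fills the width: height = 3722 / 2.280 ≈ 1632.46 px.
Scaling 3722 → 3552 is ×0.9543, so the height becomes 1632.46 × 0.9543 ≈ 1557.89 px.

1558 px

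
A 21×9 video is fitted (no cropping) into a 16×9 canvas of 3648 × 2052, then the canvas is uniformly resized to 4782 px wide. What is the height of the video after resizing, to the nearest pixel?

2049 px

In the 3648×2052 frame the video fills the width: height = 3648 × 9/21 ≈ 1563.43 px.
The frame scales by 4782/3648 = 1.3109; 1563.43 × 1.3109 ≈ 2049.43 px.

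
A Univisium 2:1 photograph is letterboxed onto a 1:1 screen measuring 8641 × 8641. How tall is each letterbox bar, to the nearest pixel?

Univisium 2:1 is wider than 1:1, so it spans the full width.
That makes the image 4320.50 px tall (8641 × 1/2).
8641 − 4320.50 = 4320.50 px of bars (2160.25 each).

2160 px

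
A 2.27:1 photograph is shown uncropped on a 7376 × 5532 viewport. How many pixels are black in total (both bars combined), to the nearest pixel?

Since 2.270 > 1.333, the photograph is width-limited.
Content height = 7376 / 2.270 ≈ 3249.3392 px.
Black = 5532 − 3249.3392 = 2282.6608 px.
That's 2282.6608 × 7376 ≈ 16836906 black pixels.

16836906 pixels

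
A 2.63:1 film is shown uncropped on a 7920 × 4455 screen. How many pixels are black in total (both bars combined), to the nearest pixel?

11433258 pixels

2.63:1 is wider than 16×9, so it spans the full width.
The film is 7920 / 2.630 ≈ 3011.4068 px tall.
4455 − 3011.4068 = 1443.5932 px of bars.
Across the 7920-px span: 1443.5932 × 7920 ≈ 11433258 px.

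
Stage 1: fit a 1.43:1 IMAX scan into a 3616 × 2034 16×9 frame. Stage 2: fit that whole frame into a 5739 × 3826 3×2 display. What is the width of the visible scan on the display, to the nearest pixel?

Inside the 3616×2034 canvas the scan is height-limited at 2908.62 × 2034.00.
16×9 in 5739×3826: fills the width, so the intermediate becomes 5739.00 × 3228.19 — a scale of ×1.5871.
Applying the same ×1.5871: 2908.62 → 4616.31.

4616 px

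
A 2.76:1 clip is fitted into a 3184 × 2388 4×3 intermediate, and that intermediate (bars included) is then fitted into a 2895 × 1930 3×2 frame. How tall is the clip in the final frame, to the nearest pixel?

932 px

First fit — 2.76:1 into 3184×2388 spans the width: 3184.00 × 1153.62.
Second fit — the 4×3 canvas into 2895×1930 spans the height: 2573.33 × 1930.00 (×0.8082 from 3184×2388).
Applying the same ×0.8082: 1153.62 → 932.37.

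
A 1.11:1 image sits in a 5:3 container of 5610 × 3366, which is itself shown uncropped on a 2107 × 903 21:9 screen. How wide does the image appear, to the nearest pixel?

1002 px

First fit — 1.11:1 into 5610×3366 spans the height: 3736.26 × 3366.00.
Second fit — the 5:3 canvas into 2107×903 spans the height: 1505.00 × 903.00 (×0.2683 from 5610×3366).
Applying the same ×0.2683: 3736.26 → 1002.33.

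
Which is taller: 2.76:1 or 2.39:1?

2.39:1

2.76 and 2.39; 2.76 > 2.39. The smaller width-to-height ratio is the taller frame.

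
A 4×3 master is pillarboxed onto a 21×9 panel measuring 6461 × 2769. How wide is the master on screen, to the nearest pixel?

3692 px

4×3 is narrower than 21×9, so it spans the full height.
Content width = 2769 × 4/3 ≈ 3692.00 px.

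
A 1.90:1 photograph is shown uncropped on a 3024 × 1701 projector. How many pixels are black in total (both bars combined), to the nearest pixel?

330889 pixels

Since 1.900 > 1.778, the photograph is width-limited.
The photograph is 3024 / 1.900 ≈ 1591.5789 px tall.
Leftover height: 1701 − 1591.5789 = 109.4211 px.
That's 109.4211 × 3024 ≈ 330889 black pixels.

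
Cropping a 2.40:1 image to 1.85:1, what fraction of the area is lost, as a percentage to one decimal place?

1.85:1 is narrower than 2.40:1, so the crop keeps the full height and trims the width.
(1.850)/(2.400) ≈ 0.771 of the area survives, leaving 22.92% discarded.

22.9%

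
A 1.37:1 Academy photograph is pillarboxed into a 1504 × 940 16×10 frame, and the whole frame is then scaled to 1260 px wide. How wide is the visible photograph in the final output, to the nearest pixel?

Fitted into 1504×940, the photograph spans the height; its width is 940 × 1.370 ≈ 1287.80 px.
The frame scales by 1260/1504 = 0.8378; 1287.80 × 0.8378 ≈ 1078.88 px.

1079 px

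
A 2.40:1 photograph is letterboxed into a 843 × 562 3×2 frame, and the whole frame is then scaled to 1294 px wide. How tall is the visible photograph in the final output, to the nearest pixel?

539 px

Fitted into 843×562, the photograph spans the width; its height is 843 / 2.400 ≈ 351.25 px.
Scaling 843 → 1294 is ×1.5350, so the height becomes 351.25 × 1.5350 ≈ 539.17 px.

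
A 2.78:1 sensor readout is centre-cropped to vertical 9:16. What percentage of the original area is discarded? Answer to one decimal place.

79.8%

Going from 2.78:1 to vertical 9:16 means cutting width while keeping height.
(0.562)/(2.780) ≈ 0.202 of the area survives, leaving 79.77% discarded.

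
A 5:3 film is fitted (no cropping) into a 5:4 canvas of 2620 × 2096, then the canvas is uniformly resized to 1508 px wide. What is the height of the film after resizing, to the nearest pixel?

905 px

In the 2620×2096 frame the film fills the width: height = 2620 × 3/5 ≈ 1572.00 px.
Resizing to 1508 px wide multiplies everything by 0.5756: 1572.00 → 904.80 px.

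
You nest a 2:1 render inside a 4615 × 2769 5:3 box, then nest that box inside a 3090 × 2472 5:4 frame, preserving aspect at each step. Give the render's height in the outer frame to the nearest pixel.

2:1 in 4615×2769: fills the width, so the render is 4615.00 × 2307.50.
The 5:3 canvas is width-limited in 3090×2472, giving 3090.00 × 1854.00; scale factor 0.6696.
Applying the same ×0.6696: 2307.50 → 1545.00.

1545 px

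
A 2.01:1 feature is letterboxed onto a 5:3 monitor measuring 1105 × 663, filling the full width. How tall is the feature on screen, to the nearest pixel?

550 px

The feature is 1105 / 2.010 ≈ 549.75 px tall.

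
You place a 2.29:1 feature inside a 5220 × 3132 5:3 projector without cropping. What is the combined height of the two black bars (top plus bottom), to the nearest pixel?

2.29:1 is wider than 5:3, so it spans the full width.
Content height = 5220 / 2.290 ≈ 2279.48 px.
3132 − 2279.48 = 852.52 px of bars.

853 px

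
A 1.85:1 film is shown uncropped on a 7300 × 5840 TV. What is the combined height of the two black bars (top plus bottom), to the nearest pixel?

1.85:1 (1.850) > 5:4 (1.250), so the film fills the width.
Content height = 7300 / 1.850 ≈ 3945.95 px.
5840 − 3945.95 = 1894.05 px of bars.

1894 px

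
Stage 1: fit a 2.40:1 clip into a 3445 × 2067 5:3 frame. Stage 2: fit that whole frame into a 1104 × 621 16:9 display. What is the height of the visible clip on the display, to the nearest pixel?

431 px

First fit — 2.40:1 into 3445×2067 spans the width: 3445.00 × 1435.42.
Second fit — the 5:3 canvas into 1104×621 spans the height: 1035.00 × 621.00 (×0.3004 from 3445×2067).
Applying the same ×0.3004: 1435.42 → 431.25.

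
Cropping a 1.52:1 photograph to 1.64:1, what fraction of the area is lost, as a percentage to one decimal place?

1.64:1 is wider than 1.52:1, so the crop keeps the full width and trims the height.
Fraction kept = (1.520)/(1.640) ≈ 92.68%, so 7.32% is lost.

7.3%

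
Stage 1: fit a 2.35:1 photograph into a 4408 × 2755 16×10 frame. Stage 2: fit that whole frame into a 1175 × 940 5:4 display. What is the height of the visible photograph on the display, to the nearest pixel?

500 px

2.35:1 in 4408×2755: fills the width, so the photograph is 4408.00 × 1875.74.
16×10 in 1175×940: fills the width, so the intermediate becomes 1175.00 × 734.38 — a scale of ×0.2666.
So the photograph's height is 1875.74 × 0.2666 ≈ 500.00.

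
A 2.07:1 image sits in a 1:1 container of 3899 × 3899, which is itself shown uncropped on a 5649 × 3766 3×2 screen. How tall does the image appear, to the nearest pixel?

Inside the 3899×3899 canvas the image is width-limited at 3899.00 × 1883.57.
1:1 in 5649×3766: fills the height, so the intermediate becomes 3766.00 × 3766.00 — a scale of ×0.9659.
So the image's height is 1883.57 × 0.9659 ≈ 1819.32.

1819 px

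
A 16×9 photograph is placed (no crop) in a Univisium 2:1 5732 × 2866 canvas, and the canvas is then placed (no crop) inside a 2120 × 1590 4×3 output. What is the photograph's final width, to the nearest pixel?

First fit — 16×9 into 5732×2866 spans the height: 5095.11 × 2866.00.
Univisium 2:1 in 2120×1590: fills the width, so the intermediate becomes 2120.00 × 1060.00 — a scale of ×0.3699.
The photograph scales with it: width 5095.11 × 0.3699 ≈ 1884.44.

1884 px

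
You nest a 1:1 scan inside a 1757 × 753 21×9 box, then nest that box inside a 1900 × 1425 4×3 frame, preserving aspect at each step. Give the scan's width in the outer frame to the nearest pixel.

814 px

First fit — 1:1 into 1757×753 spans the height: 753.00 × 753.00.
The 21×9 canvas is width-limited in 1900×1425, giving 1900.00 × 814.29; scale factor 1.0814.
The scan scales with it: width 753.00 × 1.0814 ≈ 814.29.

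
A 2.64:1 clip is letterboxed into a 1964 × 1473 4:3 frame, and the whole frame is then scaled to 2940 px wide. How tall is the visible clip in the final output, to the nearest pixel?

1114 px

At 1964×1473 the clip is width-limited, so height = 1964 / 2.640 ≈ 743.94 px.
The frame scales by 2940/1964 = 1.4969; 743.94 × 1.4969 ≈ 1113.64 px.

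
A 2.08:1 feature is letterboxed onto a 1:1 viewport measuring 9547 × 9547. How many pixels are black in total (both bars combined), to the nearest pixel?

2.08:1 is wider than 1:1, so it spans the full width.
The feature is 9547 / 2.080 ≈ 4589.9038 px tall.
Leftover height: 9547 − 4589.9038 = 4957.0962 px.
Across the 9547-px span: 4957.0962 × 9547 ≈ 47325397 px.

47325397 pixels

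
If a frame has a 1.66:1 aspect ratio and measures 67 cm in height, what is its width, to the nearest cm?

111 cm

67 × 1.660 = 111.22.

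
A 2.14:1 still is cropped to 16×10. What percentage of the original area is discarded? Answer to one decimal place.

25.2%

Going from 2.14:1 to 16×10 means cutting width while keeping height.
Fraction kept = (1.600)/(2.140) ≈ 74.77%, so 25.23% is lost.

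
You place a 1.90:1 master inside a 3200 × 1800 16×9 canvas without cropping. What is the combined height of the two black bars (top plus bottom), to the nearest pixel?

116 px

Since 1.900 > 1.778, the master is width-limited.
Content height = 3200 / 1.900 ≈ 1684.21 px.
1800 − 1684.21 = 115.79 px of bars.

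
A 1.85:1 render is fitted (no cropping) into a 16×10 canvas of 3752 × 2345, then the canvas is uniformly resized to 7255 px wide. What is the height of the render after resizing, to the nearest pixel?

3922 px

In the 3752×2345 frame the render fills the width: height = 3752 / 1.850 ≈ 2028.11 px.
Scaling 3752 → 7255 is ×1.9336, so the height becomes 2028.11 × 1.9336 ≈ 3921.62 px.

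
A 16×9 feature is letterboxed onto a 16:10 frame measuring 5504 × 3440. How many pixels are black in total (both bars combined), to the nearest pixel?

1893376 pixels

16×9 (1.778) > 16:10 (1.600), so the feature fills the width.
Content height = 5504 × 9/16 ≈ 3096.0000 px.
3440 − 3096.0000 = 344.0000 px of bars.
That's 344.0000 × 5504 ≈ 1893376 black pixels.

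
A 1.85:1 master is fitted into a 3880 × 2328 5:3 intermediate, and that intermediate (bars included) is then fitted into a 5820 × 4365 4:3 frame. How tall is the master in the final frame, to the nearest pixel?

3146 px

First fit — 1.85:1 into 3880×2328 spans the width: 3880.00 × 2097.30.
The 5:3 canvas is width-limited in 5820×4365, giving 5820.00 × 3492.00; scale factor 1.5000.
So the master's height is 2097.30 × 1.5000 ≈ 3145.95.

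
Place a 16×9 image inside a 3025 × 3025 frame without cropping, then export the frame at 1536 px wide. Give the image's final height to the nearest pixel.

864 px

At 3025×3025 the image is width-limited, so height = 3025 × 9/16 ≈ 1701.56 px.
The frame scales by 1536/3025 = 0.5078; 1701.56 × 0.5078 ≈ 864.00 px.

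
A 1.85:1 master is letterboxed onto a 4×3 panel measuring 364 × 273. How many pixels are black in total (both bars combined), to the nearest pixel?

27753 pixels

1.85:1 is wider than 4×3, so it spans the full width.
That makes the image 196.7568 px tall (364 / 1.850).
273 − 196.7568 = 76.2432 px of bars.
Bar area = 76.2432 × 364 ≈ 27753 px.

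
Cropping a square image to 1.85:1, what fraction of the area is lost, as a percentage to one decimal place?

Going from square to 1.85:1 means cutting height while keeping width.
Fraction kept = (1.000)/(1.850) ≈ 54.05%, so 45.95% is lost.

45.9%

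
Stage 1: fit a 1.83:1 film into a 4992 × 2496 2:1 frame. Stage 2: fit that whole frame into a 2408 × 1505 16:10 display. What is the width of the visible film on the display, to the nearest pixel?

1.83:1 in 4992×2496: fills the height, so the film is 4567.68 × 2496.00.
Second fit — the 2:1 canvas into 2408×1505 spans the width: 2408.00 × 1204.00 (×0.4824 from 4992×2496).
So the film's width is 4567.68 × 0.4824 ≈ 2203.32.

2203 px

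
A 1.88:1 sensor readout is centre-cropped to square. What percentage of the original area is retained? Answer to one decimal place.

53.2%

Going from 1.88:1 to square means cutting width while keeping height.
Area ratio = (1.000)/(1.880) = 53.19% retained.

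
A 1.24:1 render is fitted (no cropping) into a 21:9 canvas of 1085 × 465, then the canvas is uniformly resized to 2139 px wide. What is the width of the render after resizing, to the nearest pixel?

At 1085×465 the render is height-limited, so width = 465 × 1.240 ≈ 576.60 px.
The frame scales by 2139/1085 = 1.9714; 576.60 × 1.9714 ≈ 1136.73 px.

1137 px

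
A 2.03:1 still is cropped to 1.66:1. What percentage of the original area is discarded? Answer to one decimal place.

18.2%

The height stays; only width is cut (since 1.66:1 is narrower than 2.03:1).
Fraction kept = (1.660)/(2.030) ≈ 81.77%, so 18.23% is lost.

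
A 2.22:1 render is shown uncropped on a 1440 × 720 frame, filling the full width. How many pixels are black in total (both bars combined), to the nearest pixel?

102746 pixels

The render is 1440 / 2.220 ≈ 648.6486 px tall.
Black = 720 − 648.6486 = 71.3514 px.
Bar area = 71.3514 × 1440 ≈ 102746 px.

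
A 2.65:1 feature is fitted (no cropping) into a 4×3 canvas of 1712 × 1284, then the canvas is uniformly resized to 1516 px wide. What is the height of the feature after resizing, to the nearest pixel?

572 px

Fitted into 1712×1284, the feature spans the width; its height is 1712 / 2.650 ≈ 646.04 px.
The frame scales by 1516/1712 = 0.8855; 646.04 × 0.8855 ≈ 572.08 px.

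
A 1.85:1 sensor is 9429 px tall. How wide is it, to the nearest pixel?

9429 × 1.850 = 17443.65.

17444 px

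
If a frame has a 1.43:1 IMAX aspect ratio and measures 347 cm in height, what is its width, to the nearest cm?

496 cm

At 1.43:1 IMAX, 347 × 1.430 ≈ 496.21.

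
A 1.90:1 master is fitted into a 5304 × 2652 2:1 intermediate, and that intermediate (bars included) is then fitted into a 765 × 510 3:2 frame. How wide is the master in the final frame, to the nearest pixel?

First fit — 1.90:1 into 5304×2652 spans the height: 5038.80 × 2652.00.
Second fit — the 2:1 canvas into 765×510 spans the width: 765.00 × 382.50 (×0.1442 from 5304×2652).
So the master's width is 5038.80 × 0.1442 ≈ 726.75.

727 px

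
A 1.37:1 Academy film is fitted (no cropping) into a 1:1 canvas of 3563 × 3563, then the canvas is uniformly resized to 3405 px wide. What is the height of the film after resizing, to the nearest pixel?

2485 px

At 3563×3563 the film is width-limited, so height = 3563 / 1.370 ≈ 2600.73 px.
Resizing to 3405 px wide multiplies everything by 0.9557: 2600.73 → 2485.40 px.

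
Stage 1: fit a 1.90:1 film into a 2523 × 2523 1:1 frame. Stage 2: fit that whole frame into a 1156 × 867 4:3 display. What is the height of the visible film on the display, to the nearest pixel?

Inside the 2523×2523 canvas the film is width-limited at 2523.00 × 1327.89.
The 1:1 canvas is height-limited in 1156×867, giving 867.00 × 867.00; scale factor 0.3436.
Applying the same ×0.3436: 1327.89 → 456.32.

456 px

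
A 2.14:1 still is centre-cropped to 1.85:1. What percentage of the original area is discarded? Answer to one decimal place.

13.6%

The height stays; only width is cut (since 1.85:1 is narrower than 2.14:1).
(1.850)/(2.140) ≈ 0.864 of the area survives, leaving 13.55% discarded.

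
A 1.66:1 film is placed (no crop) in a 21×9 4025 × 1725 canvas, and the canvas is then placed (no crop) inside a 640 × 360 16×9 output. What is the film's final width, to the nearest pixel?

First fit — 1.66:1 into 4025×1725 spans the height: 2863.50 × 1725.00.
Second fit — the 21×9 canvas into 640×360 spans the width: 640.00 × 274.29 (×0.1590 from 4025×1725).
Applying the same ×0.1590: 2863.50 → 455.31.

455 px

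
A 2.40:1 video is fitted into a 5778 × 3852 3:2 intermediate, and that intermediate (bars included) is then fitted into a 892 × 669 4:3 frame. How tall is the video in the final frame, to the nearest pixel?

372 px

Inside the 5778×3852 canvas the video is width-limited at 5778.00 × 2407.50.
The 3:2 canvas is width-limited in 892×669, giving 892.00 × 594.67; scale factor 0.1544.
So the video's height is 2407.50 × 0.1544 ≈ 371.67.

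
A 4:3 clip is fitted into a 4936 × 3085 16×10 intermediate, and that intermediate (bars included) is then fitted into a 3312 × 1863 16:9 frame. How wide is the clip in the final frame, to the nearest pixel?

2484 px

4:3 in 4936×3085: fills the height, so the clip is 4113.33 × 3085.00.
The 16×10 canvas is height-limited in 3312×1863, giving 2980.80 × 1863.00; scale factor 0.6039.
The clip scales with it: width 4113.33 × 0.6039 ≈ 2484.00.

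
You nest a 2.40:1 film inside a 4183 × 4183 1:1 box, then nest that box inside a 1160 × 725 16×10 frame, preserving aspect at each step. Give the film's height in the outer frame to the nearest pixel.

302 px

Inside the 4183×4183 canvas the film is width-limited at 4183.00 × 1742.92.
Second fit — the 1:1 canvas into 1160×725 spans the height: 725.00 × 725.00 (×0.1733 from 4183×4183).
Applying the same ×0.1733: 1742.92 → 302.08.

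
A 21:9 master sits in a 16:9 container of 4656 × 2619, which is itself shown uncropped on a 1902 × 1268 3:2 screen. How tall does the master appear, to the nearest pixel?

First fit — 21:9 into 4656×2619 spans the width: 4656.00 × 1995.43.
The 16:9 canvas is width-limited in 1902×1268, giving 1902.00 × 1069.88; scale factor 0.4085.
So the master's height is 1995.43 × 0.4085 ≈ 815.14.

815 px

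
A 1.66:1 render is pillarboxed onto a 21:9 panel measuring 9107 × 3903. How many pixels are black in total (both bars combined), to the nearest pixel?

10257162 pixels

Since 1.660 < 2.333, the render is height-limited.
That makes the image 6478.9800 px wide (3903 × 1.660).
Black = 9107 − 6478.9800 = 2628.0200 px.
Bar area = 2628.0200 × 3903 ≈ 10257162 px.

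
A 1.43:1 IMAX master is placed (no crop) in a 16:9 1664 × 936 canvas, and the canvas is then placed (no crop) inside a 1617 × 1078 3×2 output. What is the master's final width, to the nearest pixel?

Inside the 1664×936 canvas the master is height-limited at 1338.48 × 936.00.
16:9 in 1617×1078: fills the width, so the intermediate becomes 1617.00 × 909.56 — a scale of ×0.9718.
The master scales with it: width 1338.48 × 0.9718 ≈ 1300.67.

1301 px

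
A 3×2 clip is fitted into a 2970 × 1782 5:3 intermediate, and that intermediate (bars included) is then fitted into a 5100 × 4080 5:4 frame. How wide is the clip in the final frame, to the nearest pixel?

First fit — 3×2 into 2970×1782 spans the height: 2673.00 × 1782.00.
Second fit — the 5:3 canvas into 5100×4080 spans the width: 5100.00 × 3060.00 (×1.7172 from 2970×1782).
So the clip's width is 2673.00 × 1.7172 ≈ 4590.00.

4590 px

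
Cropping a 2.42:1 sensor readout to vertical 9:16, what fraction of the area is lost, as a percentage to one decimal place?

Going from 2.42:1 to vertical 9:16 means cutting width while keeping height.
(0.562)/(2.420) ≈ 0.232 of the area survives, leaving 76.76% discarded.

76.8%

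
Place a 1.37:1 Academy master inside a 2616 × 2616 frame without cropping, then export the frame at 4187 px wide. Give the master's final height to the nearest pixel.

At 2616×2616 the master is width-limited, so height = 2616 / 1.370 ≈ 1909.49 px.
Scaling 2616 → 4187 is ×1.6005, so the height becomes 1909.49 × 1.6005 ≈ 3056.20 px.

3056 px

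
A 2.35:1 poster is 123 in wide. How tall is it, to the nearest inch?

At 2.35:1, 123 / 2.350 ≈ 52.34.

52 in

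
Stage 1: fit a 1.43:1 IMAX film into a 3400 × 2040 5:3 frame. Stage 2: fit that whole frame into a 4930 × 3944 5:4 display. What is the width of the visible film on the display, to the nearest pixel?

1.43:1 IMAX in 3400×2040: fills the height, so the film is 2917.20 × 2040.00.
5:3 in 4930×3944: fills the width, so the intermediate becomes 4930.00 × 2958.00 — a scale of ×1.4500.
The film scales with it: width 2917.20 × 1.4500 ≈ 4229.94.

4230 px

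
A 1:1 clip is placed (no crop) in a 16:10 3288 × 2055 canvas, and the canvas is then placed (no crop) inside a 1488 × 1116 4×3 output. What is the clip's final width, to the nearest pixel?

First fit — 1:1 into 3288×2055 spans the height: 2055.00 × 2055.00.
The 16:10 canvas is width-limited in 1488×1116, giving 1488.00 × 930.00; scale factor 0.4526.
The clip scales with it: width 2055.00 × 0.4526 ≈ 930.00.

930 px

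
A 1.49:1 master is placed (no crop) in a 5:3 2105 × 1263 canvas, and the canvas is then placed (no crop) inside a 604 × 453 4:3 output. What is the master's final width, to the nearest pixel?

540 px

First fit — 1.49:1 into 2105×1263 spans the height: 1881.87 × 1263.00.
The 5:3 canvas is width-limited in 604×453, giving 604.00 × 362.40; scale factor 0.2869.
The master scales with it: width 1881.87 × 0.2869 ≈ 539.98.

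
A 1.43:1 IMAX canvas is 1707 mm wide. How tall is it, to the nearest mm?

1194 mm

Height = 1707 / 1.430 = 1193.71.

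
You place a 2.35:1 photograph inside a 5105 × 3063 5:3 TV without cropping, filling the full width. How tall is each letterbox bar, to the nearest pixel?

445 px

That makes the image 2172.34 px tall (5105 / 2.350).
Black = 3063 − 2172.34 = 890.66 px, or 445.33 per bar.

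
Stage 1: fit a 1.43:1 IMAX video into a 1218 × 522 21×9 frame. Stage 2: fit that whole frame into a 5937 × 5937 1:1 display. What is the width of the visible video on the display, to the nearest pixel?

3639 px

Inside the 1218×522 canvas the video is height-limited at 746.46 × 522.00.
The 21×9 canvas is width-limited in 5937×5937, giving 5937.00 × 2544.43; scale factor 4.8744.
So the video's width is 746.46 × 4.8744 ≈ 3638.53.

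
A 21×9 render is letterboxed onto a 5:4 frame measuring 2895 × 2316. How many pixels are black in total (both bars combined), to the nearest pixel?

3112952 pixels

21×9 is wider than 5:4, so it spans the full width.
Content height = 2895 × 9/21 ≈ 1240.7143 px.
2316 − 1240.7143 = 1075.2857 px of bars.
That's 1075.2857 × 2895 ≈ 3112952 black pixels.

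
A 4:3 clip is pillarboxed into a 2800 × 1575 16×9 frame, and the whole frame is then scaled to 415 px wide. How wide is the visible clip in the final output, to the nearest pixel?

311 px

Fitted into 2800×1575, the clip spans the height; its width is 1575 × 4/3 ≈ 2100.00 px.
Resizing to 415 px wide multiplies everything by 0.1482: 2100.00 → 311.25 px.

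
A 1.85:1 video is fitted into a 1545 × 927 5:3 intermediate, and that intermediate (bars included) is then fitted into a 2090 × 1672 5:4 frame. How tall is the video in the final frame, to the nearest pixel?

1130 px

1.85:1 in 1545×927: fills the width, so the video is 1545.00 × 835.14.
5:3 in 2090×1672: fills the width, so the intermediate becomes 2090.00 × 1254.00 — a scale of ×1.3528.
The video scales with it: height 835.14 × 1.3528 ≈ 1129.73.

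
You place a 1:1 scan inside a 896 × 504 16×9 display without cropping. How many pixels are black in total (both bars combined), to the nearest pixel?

1:1 is narrower than 16×9, so it spans the full height.
The scan is 504 × 1/1 ≈ 504.0000 px wide.
896 − 504.0000 = 392.0000 px of bars.
Across the 504-px span: 392.0000 × 504 ≈ 197568 px.

197568 pixels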